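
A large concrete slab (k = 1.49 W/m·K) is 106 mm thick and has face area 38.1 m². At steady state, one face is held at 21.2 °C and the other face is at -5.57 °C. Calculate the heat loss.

Q = 14300 W

Q = kA·ΔT/L = 1.49 × 38.1 × |21.2 °C − -5.57 °C| / 0.106 = 14300 W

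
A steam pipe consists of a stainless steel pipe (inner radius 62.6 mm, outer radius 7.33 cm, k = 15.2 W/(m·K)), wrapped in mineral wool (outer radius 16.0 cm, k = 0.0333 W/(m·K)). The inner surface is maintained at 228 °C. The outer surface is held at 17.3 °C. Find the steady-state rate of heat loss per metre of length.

Q' = 56.4 W/m

Treat each layer as a resistance in series:
  R'_stainless steel = ln(0.0733/0.0626)/(2πk) = 0.1578/(2π·15.2) = 0.001652 m·K/W
  R'_mineral wool = ln(0.160/0.0733)/(2πk) = 0.7806/(2π·0.0333) = 3.731 m·K/W
ΣR = 0.001652 + 3.731 = 3.733 m·K/W
Q' = ΔT/ΣR = (228 °C − 17.3 °C)/3.733 = 56.4 W/m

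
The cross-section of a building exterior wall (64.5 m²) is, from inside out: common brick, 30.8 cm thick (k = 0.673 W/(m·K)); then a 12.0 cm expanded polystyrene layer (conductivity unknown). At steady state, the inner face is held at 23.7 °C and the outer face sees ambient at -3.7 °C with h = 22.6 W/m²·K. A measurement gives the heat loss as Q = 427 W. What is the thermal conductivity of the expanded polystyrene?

k = 0.0330 W/m·K

ΣR = ΔT/Q = |23.7 − -3.7|/427 = 0.06417 K/W
Known resistances:
  R_common brick = L/(kA) = 0.308/(0.673·64.5) = 0.007095 K/W
  R_conv,out = 1/(hA) = 1/(22.6·64.5) = 6.860×10^-4 K/W
R_expanded polystyrene = ΣR − ΣR_known = 0.06417 − 0.007781 = 0.05639 K/W
L/(kA) = 0.05639 ⇒ k = 0.120/(0.05639·64.5) = 0.0330 W/m·K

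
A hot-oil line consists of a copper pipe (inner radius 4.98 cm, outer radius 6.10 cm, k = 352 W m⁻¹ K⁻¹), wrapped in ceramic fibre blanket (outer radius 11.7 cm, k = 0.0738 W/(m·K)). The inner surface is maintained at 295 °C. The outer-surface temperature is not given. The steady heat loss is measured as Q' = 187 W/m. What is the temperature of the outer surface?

Series resistances:
  R'_copper = ln(0.0610/0.0498)/(2πk) = 0.2029/(2π·352) = 9.172×10^-5 m·K/W
  R'_ceramic fibre blanket = ln(0.117/0.0610)/(2πk) = 0.6513/(2π·0.0738) = 1.405 m·K/W
ΣR = 1.405 m·K/W
ΔT = Q'·ΣR = 187 × 1.405 = 262.7 K
Heat flows outward, so T_out = T_in − ΔT = 295 − 262.7 = 32.3 °C

T_out = 32.3 °C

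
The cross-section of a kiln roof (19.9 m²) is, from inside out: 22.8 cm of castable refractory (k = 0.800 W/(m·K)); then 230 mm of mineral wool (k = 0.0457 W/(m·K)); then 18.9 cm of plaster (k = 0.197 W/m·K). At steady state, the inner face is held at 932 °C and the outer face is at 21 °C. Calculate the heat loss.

Q = 2890 W

Treat each layer as a resistance in series:
  R_castable refractory = L/(kA) = 0.228/(0.800·19.9) = 0.01432 K/W
  R_mineral wool = L/(kA) = 0.230/(0.0457·19.9) = 0.2529 K/W
  R_plaster = L/(kA) = 0.189/(0.197·19.9) = 0.04821 K/W
ΣR = 0.01432 + 0.2529 + 0.04821 = 0.3154 K/W
Q = ΔT/ΣR = (932 °C − 21 °C)/0.3154 = 2890 W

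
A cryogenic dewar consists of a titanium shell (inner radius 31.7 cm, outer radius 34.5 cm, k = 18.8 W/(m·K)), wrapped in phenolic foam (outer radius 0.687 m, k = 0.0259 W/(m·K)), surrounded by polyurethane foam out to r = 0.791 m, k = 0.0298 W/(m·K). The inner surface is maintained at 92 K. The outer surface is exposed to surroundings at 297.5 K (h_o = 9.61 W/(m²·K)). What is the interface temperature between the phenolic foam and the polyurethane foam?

T = 275.8 K

Series thermal resistances, inner to outer:
  R_titanium = (1/0.317 − 1/0.345)/(4πk) = 0.2560/(4π·18.8) = 0.001084 K/W
  R_phenolic foam = (1/0.345 − 1/0.687)/(4πk) = 1.443/(4π·0.0259) = 4.433 K/W
  R_polyurethane foam = (1/0.687 − 1/0.791)/(4πk) = 0.1914/(4π·0.0298) = 0.5111 K/W
  R_conv,out = 1/(4πr²h) = 1/(4π·0.791²·9.61) = 0.01323 K/W
ΣR = 0.001084 + 4.433 + 0.5111 + 0.01323 = 4.958 K/W
Q = ΔT/ΣR = (92 K − 297.5 K)/4.958 = -41.45 W
From the inner boundary to the phenolic foam/polyurethane foam interface, ΣR_partial = 4.434 K/W.
T_interface = T_in − Q·ΣR_partial = 92 K − (-41.45)(4.434) = 275.8 K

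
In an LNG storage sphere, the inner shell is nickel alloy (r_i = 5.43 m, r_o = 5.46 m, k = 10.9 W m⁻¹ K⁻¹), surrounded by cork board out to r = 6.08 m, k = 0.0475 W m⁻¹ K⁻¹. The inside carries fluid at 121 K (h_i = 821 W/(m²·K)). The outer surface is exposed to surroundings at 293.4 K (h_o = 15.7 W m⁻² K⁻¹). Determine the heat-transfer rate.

Treat each layer as a resistance in series:
  R_conv,in = 1/(4πr²h) = 1/(4π·5.43²·821) = 3.287×10^-6 K/W
  R_nickel alloy = (1/5.43 − 1/5.46)/(4πk) = 0.001012/(4π·10.9) = 7.387×10^-6 K/W
  R_cork board = (1/5.46 − 1/6.08)/(4πk) = 0.01868/(4π·0.0475) = 0.03129 K/W
  R_conv,out = 1/(4πr²h) = 1/(4π·6.08²·15.7) = 1.371×10^-4 K/W
ΣR = 3.287×10^-6 + 7.387×10^-6 + 0.03129 + 1.371×10^-4 = 0.03144 K/W
Q = ΔT/ΣR = (121 K − 293.4 K)/0.03144 = -5480 W
(Negative Q ⇒ heat flows inward; heat gain = 5480 W.)

Q = 5480 W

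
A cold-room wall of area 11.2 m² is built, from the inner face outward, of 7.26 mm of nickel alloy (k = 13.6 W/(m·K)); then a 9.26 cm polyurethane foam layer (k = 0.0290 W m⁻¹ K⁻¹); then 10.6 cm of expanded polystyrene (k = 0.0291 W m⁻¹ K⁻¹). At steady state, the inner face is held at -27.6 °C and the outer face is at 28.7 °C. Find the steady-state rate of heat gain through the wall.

Treat each layer as a resistance in series:
  R_nickel alloy = L/(kA) = 0.00726/(13.6·11.2) = 4.766×10^-5 K/W
  R_polyurethane foam = L/(kA) = 0.0926/(0.0290·11.2) = 0.2851 K/W
  R_expanded polystyrene = L/(kA) = 0.106/(0.0291·11.2) = 0.3252 K/W
ΣR = 4.766×10^-5 + 0.2851 + 0.3252 = 0.6103 K/W
Q = ΔT/ΣR = (-27.6 °C − 28.7 °C)/0.6103 = -92.2 W
(Negative Q ⇒ heat flows inward; heat gain = 92.2 W.)

Q = 92.2 W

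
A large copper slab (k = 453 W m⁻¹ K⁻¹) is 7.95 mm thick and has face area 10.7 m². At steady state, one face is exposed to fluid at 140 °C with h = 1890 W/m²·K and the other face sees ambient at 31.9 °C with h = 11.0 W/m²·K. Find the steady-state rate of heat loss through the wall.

Q = 12600 W

Treat each layer as a resistance in series:
  R_conv,in = 1/(hA) = 1/(1890·10.7) = 4.945×10^-5 K/W
  R_copper = L/(kA) = 0.00795/(453·10.7) = 1.640×10^-6 K/W
  R_conv,out = 1/(hA) = 1/(11.0·10.7) = 0.008496 K/W
ΣR = 4.945×10^-5 + 1.640×10^-6 + 0.008496 = 0.008547 K/W
Q = ΔT/ΣR = (140 °C − 31.9 °C)/0.008547 = 12600 W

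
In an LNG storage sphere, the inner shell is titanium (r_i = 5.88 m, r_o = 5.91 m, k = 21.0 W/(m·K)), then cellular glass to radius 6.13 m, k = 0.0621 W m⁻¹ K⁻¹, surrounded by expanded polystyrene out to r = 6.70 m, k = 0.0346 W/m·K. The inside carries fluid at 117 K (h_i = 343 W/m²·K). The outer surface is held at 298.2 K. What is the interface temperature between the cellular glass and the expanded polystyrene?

T = 153 K

Treat each layer as a resistance in series:
  R_conv,in = 1/(4πr²h) = 1/(4π·5.88²·343) = 6.710×10^-6 K/W
  R_titanium = (1/5.88 − 1/5.91)/(4πk) = 8.633×10^-4/(4π·21.0) = 3.271×10^-6 K/W
  R_cellular glass = (1/5.91 − 1/6.13)/(4πk) = 0.006073/(4π·0.0621) = 0.007782 K/W
  R_expanded polystyrene = (1/6.13 − 1/6.70)/(4πk) = 0.01388/(4π·0.0346) = 0.03192 K/W
ΣR = 6.710×10^-6 + 3.271×10^-6 + 0.007782 + 0.03192 = 0.03971 K/W
Q = ΔT/ΣR = (117 K − 298.2 K)/0.03971 = -4563 W
From the inner boundary to the cellular glass/expanded polystyrene interface, ΣR_partial = 0.007792 K/W.
T_interface = T_in − Q·ΣR_partial = 117 K − (-4563)(0.007792) = 153 K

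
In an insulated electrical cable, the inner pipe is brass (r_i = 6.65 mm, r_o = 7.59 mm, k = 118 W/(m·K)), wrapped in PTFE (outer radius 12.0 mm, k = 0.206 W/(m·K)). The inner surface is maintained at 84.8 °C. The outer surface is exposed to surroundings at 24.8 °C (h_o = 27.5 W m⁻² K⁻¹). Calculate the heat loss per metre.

Q' = 71.7 W/m

Series thermal resistances, inner to outer:
  R'_brass = ln(0.00759/0.00665)/(2πk) = 0.1322/(2π·118) = 1.783×10^-4 m·K/W
  R'_PTFE = ln(0.0120/0.00759)/(2πk) = 0.4581/(2π·0.206) = 0.3539 m·K/W
  R'_conv,out = 1/(2πr h) = 1/(2π·0.0120·27.5) = 0.4823 m·K/W
ΣR = 1.783×10^-4 + 0.3539 + 0.4823 = 0.8364 m·K/W
Q' = ΔT/ΣR = (84.8 °C − 24.8 °C)/0.8364 = 71.7 W/m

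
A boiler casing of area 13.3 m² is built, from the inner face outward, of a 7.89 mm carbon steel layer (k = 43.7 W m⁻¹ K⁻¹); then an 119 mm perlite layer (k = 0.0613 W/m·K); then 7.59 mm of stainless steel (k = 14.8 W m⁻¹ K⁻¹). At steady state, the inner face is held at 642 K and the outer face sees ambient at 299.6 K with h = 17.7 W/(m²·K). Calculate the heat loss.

Q = 2.28 kW

Treat each layer as a resistance in series:
  R_carbon steel = L/(kA) = 0.00789/(43.7·13.3) = 1.358×10^-5 K/W
  R_perlite = L/(kA) = 0.119/(0.0613·13.3) = 0.1460 K/W
  R_stainless steel = L/(kA) = 0.00759/(14.8·13.3) = 3.856×10^-5 K/W
  R_conv,out = 1/(hA) = 1/(17.7·13.3) = 0.004248 K/W
ΣR = 1.358×10^-5 + 0.1460 + 3.856×10^-5 + 0.004248 = 0.1503 K/W
Q = ΔT/ΣR = (642 K − 299.6 K)/0.1503 = 2280 W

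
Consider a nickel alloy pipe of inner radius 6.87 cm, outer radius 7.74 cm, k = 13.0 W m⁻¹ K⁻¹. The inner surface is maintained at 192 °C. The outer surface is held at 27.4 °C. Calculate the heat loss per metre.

Q' = 2πk·ΔT/ln(r₂/r₁) = 2π × 13.0 × 164.6 / ln(0.0774/0.0687) = 1.13×10^5 W/m

Q' = 113 kW/m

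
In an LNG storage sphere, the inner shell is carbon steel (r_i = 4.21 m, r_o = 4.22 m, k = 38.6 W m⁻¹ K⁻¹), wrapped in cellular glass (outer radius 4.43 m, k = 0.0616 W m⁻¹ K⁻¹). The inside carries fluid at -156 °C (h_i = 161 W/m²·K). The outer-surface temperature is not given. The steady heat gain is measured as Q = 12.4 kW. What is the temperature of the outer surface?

Series resistances:
  R_conv,in = 1/(4πr²h) = 1/(4π·4.21²·161) = 2.789×10^-5 K/W
  R_carbon steel = (1/4.21 − 1/4.22)/(4πk) = 5.629×10^-4/(4π·38.6) = 1.160×10^-6 K/W
  R_cellular glass = (1/4.22 − 1/4.43)/(4πk) = 0.01123/(4π·0.0616) = 0.01451 K/W
ΣR = 0.01454 K/W
ΔT = Q·ΣR = 12400 × 0.01454 = 180.3 K
Heat flows inward, so T_out = T_in + ΔT = -156 + 180.3 = 24.3 °C

T_out = 24.3 °C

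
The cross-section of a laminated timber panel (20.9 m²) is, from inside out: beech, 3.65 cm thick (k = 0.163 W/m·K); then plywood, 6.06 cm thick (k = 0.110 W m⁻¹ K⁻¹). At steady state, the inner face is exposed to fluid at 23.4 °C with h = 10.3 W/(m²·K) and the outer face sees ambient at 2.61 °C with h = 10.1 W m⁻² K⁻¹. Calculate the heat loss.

Resistance network (inner→outer):
  R_conv,in = 1/(hA) = 1/(10.3·20.9) = 0.004645 K/W
  R_beech = L/(kA) = 0.0365/(0.163·20.9) = 0.01071 K/W
  R_plywood = L/(kA) = 0.0606/(0.110·20.9) = 0.02636 K/W
  R_conv,out = 1/(hA) = 1/(10.1·20.9) = 0.004737 K/W
ΣR = 0.004645 + 0.01071 + 0.02636 + 0.004737 = 0.04645 K/W
Q = ΔT/ΣR = (23.4 °C − 2.61 °C)/0.04645 = 448 W

Q = 448 W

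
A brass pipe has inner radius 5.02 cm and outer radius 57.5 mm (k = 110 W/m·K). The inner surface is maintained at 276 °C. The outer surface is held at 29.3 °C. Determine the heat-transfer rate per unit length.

Q' = 1260 kW/m

Q' = 2πk·ΔT/ln(r₂/r₁) = 2π × 110 × 246.7 / ln(0.0575/0.0502) = 1.26×10^6 W/m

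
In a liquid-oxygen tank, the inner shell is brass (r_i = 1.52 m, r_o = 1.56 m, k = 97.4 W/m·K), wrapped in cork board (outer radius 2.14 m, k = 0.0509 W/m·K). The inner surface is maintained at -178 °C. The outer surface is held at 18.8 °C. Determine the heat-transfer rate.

Resistance network (inner→outer):
  R_brass = (1/1.52 − 1/1.56)/(4πk) = 0.01687/(4π·97.4) = 1.378×10^-5 K/W
  R_cork board = (1/1.56 − 1/2.14)/(4πk) = 0.1737/(4π·0.0509) = 0.2716 K/W
ΣR = 1.378×10^-5 + 0.2716 = 0.2716 K/W
Q = ΔT/ΣR = (-178 °C − 18.8 °C)/0.2716 = -725 W
(Negative Q ⇒ heat flows inward; heat gain = 725 W.)

Q = 725 W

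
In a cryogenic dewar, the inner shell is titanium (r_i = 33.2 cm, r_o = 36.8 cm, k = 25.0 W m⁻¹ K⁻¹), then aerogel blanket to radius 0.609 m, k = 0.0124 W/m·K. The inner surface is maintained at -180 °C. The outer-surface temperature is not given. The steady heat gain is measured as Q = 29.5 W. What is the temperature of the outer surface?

Sum the resistances:
  R_titanium = (1/0.332 − 1/0.368)/(4πk) = 0.2947/(4π·25.0) = 9.379×10^-4 K/W
  R_aerogel blanket = (1/0.368 − 1/0.609)/(4πk) = 1.075/(4π·0.0124) = 6.901 K/W
ΣR = 6.902 K/W
ΔT = Q·ΣR = 29.5 × 6.902 = 203.6 K
Heat flows inward, so T_out = T_in + ΔT = -180 + 203.6 = 23.6 °C

T_out = 23.6 °C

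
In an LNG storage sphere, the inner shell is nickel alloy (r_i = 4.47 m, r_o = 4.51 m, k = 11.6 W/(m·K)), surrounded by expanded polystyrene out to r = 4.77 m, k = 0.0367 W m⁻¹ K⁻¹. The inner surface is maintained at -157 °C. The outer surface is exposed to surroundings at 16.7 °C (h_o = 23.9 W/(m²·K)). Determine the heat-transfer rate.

Q = 6.59 kW

Resistance network (inner→outer):
  R_nickel alloy = (1/4.47 − 1/4.51)/(4πk) = 0.001984/(4π·11.6) = 1.361×10^-5 K/W
  R_expanded polystyrene = (1/4.51 − 1/4.77)/(4πk) = 0.01209/(4π·0.0367) = 0.02621 K/W
  R_conv,out = 1/(4πr²h) = 1/(4π·4.77²·23.9) = 1.463×10^-4 K/W
ΣR = 1.361×10^-5 + 0.02621 + 1.463×10^-4 = 0.02637 K/W
Q = ΔT/ΣR = (-157 °C − 16.7 °C)/0.02637 = -6590 W
(Negative Q ⇒ heat flows inward; heat gain = 6590 W.)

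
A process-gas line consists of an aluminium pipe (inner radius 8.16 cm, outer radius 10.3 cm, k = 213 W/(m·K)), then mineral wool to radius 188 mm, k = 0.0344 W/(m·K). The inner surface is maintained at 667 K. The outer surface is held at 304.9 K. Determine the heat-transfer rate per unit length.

Q' = 130 W/m

Series thermal resistances, inner to outer:
  R'_aluminium = ln(0.103/0.0816)/(2πk) = 0.2329/(2π·213) = 1.740×10^-4 m·K/W
  R'_mineral wool = ln(0.188/0.103)/(2πk) = 0.6017/(2π·0.0344) = 2.784 m·K/W
ΣR = 1.740×10^-4 + 2.784 = 2.784 m·K/W
Q' = ΔT/ΣR = (667 K − 304.9 K)/2.784 = 130 W/m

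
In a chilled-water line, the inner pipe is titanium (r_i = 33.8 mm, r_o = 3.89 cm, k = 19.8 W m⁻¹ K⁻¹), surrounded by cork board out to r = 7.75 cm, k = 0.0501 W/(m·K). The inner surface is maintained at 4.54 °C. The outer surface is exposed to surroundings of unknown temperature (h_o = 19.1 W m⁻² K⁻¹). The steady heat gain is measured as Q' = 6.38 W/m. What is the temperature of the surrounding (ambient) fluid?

Sum the resistances:
  R'_titanium = ln(0.0389/0.0338)/(2πk) = 0.1405/(2π·19.8) = 0.001130 m·K/W
  R'_cork board = ln(0.0775/0.0389)/(2πk) = 0.6893/(2π·0.0501) = 2.190 m·K/W
  R'_conv,out = 1/(2πr h) = 1/(2π·0.0775·19.1) = 0.1075 m·K/W
ΣR = 2.298 m·K/W
ΔT = Q'·ΣR = 6.38 × 2.298 = 14.66 K
Heat flows inward, so T_out = T_in + ΔT = 4.54 + 14.66 = 19.2 °C

T_out = 19.2 °C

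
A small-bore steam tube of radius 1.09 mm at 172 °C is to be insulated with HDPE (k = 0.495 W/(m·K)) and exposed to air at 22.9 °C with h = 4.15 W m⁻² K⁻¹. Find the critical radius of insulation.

r_cr = 11.9 cm

For a cylinder, r_cr = k_ins/h = 0.495/4.15 = 0.119 m = 11.9 cm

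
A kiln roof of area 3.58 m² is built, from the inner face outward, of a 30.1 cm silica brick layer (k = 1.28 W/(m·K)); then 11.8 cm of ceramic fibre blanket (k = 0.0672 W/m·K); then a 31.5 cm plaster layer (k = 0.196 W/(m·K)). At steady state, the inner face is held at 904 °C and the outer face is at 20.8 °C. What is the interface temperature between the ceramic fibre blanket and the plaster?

T = 415 °C

Treat each layer as a resistance in series:
  R_silica brick = L/(kA) = 0.301/(1.28·3.58) = 0.06569 K/W
  R_ceramic fibre blanket = L/(kA) = 0.118/(0.0672·3.58) = 0.4905 K/W
  R_plaster = L/(kA) = 0.315/(0.196·3.58) = 0.4489 K/W
ΣR = 0.06569 + 0.4905 + 0.4489 = 1.005 K/W
Q = ΔT/ΣR = (904 °C − 20.8 °C)/1.005 = 878.8 W
From the inner boundary to the ceramic fibre blanket/plaster interface, ΣR_partial = 0.5562 K/W.
T_interface = T_in − Q·ΣR_partial = 904 °C − (878.8)(0.5562) = 415 °C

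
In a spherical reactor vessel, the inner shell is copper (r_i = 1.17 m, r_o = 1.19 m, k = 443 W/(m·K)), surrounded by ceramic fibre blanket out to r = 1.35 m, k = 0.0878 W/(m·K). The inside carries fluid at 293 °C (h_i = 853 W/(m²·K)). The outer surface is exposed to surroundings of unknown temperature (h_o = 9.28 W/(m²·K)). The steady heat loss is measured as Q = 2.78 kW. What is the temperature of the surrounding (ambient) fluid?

T_out = 28.8 °C

Series resistances:
  R_conv,in = 1/(4πr²h) = 1/(4π·1.17²·853) = 6.815×10^-5 K/W
  R_copper = (1/1.17 − 1/1.19)/(4πk) = 0.01436/(4π·443) = 2.580×10^-6 K/W
  R_ceramic fibre blanket = (1/1.19 − 1/1.35)/(4πk) = 0.09960/(4π·0.0878) = 0.09027 K/W
  R_conv,out = 1/(4πr²h) = 1/(4π·1.35²·9.28) = 0.004705 K/W
ΣR = 0.09504 K/W
ΔT = Q·ΣR = 2780 × 0.09504 = 264.2 K
Heat flows outward, so T_out = T_in − ΔT = 293 − 264.2 = 28.8 °C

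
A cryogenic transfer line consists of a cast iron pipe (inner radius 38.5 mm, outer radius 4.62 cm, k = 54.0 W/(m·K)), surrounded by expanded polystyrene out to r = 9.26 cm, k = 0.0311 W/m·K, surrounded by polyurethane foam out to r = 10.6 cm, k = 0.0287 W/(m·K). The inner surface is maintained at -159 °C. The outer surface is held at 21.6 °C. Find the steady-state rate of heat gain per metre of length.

Treat each layer as a resistance in series:
  R'_cast iron = ln(0.0462/0.0385)/(2πk) = 0.1823/(2π·54.0) = 5.374×10^-4 m·K/W
  R'_expanded polystyrene = ln(0.0926/0.0462)/(2πk) = 0.6953/(2π·0.0311) = 3.558 m·K/W
  R'_polyurethane foam = ln(0.106/0.0926)/(2πk) = 0.1351/(2π·0.0287) = 0.7495 m·K/W
ΣR = 5.374×10^-4 + 3.558 + 0.7495 = 4.308 m·K/W
Q' = ΔT/ΣR = (-159 °C − 21.6 °C)/4.308 = -41.9 W/m
(Negative Q' ⇒ heat flows inward; heat gain = 41.9 W/m.)

Q' = 41.9 W/m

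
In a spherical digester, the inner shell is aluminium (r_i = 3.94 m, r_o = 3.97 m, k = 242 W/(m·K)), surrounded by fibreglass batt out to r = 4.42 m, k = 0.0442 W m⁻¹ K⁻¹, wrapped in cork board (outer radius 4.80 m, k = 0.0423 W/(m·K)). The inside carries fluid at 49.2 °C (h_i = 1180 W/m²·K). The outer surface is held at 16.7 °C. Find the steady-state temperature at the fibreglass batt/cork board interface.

T = 30.4 °C

Resistance network (inner→outer):
  R_conv,in = 1/(4πr²h) = 1/(4π·3.94²·1180) = 4.344×10^-6 K/W
  R_aluminium = (1/3.94 − 1/3.97)/(4πk) = 0.001918/(4π·242) = 6.307×10^-7 K/W
  R_fibreglass batt = (1/3.97 − 1/4.42)/(4πk) = 0.02564/(4π·0.0442) = 0.04617 K/W
  R_cork board = (1/4.42 − 1/4.80)/(4πk) = 0.01791/(4π·0.0423) = 0.03370 K/W
ΣR = 4.344×10^-6 + 6.307×10^-7 + 0.04617 + 0.03370 = 0.07987 K/W
Q = ΔT/ΣR = (49.2 °C − 16.7 °C)/0.07987 = 406.9 W
From the inner boundary to the fibreglass batt/cork board interface, ΣR_partial = 0.04617 K/W.
T_interface = T_in − Q·ΣR_partial = 49.2 °C − (406.9)(0.04617) = 30.4 °C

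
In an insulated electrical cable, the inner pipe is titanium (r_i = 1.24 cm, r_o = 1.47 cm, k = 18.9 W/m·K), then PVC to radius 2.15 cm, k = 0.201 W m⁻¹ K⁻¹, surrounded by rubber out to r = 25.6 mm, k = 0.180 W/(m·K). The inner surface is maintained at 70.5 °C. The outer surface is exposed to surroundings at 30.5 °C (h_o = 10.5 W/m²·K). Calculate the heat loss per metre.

Series thermal resistances, inner to outer:
  R'_titanium = ln(0.0147/0.0124)/(2πk) = 0.1702/(2π·18.9) = 0.001433 m·K/W
  R'_PVC = ln(0.0215/0.0147)/(2πk) = 0.3802/(2π·0.201) = 0.3011 m·K/W
  R'_rubber = ln(0.0256/0.0215)/(2πk) = 0.1745/(2π·0.180) = 0.1543 m·K/W
  R'_conv,out = 1/(2πr h) = 1/(2π·0.0256·10.5) = 0.5921 m·K/W
ΣR = 0.001433 + 0.3011 + 0.1543 + 0.5921 = 1.049 m·K/W
Q' = ΔT/ΣR = (70.5 °C − 30.5 °C)/1.049 = 38.1 W/m

Q' = 38.1 W/m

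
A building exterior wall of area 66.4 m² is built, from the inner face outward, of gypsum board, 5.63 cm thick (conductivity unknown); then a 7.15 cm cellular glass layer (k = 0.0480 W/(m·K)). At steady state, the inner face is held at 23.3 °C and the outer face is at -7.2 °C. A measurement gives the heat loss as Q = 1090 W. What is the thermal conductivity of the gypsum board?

ΣR = ΔT/Q = |23.3 − -7.2|/1090 = 0.02798 K/W
Known resistances:
  R_cellular glass = L/(kA) = 0.0715/(0.0480·66.4) = 0.02243 K/W
R_gypsum board = ΣR − ΣR_known = 0.02798 − 0.02243 = 0.005550 K/W
L/(kA) = 0.005550 ⇒ k = 0.0563/(0.005550·66.4) = 0.153 W/m·K

k = 0.153 W/m·K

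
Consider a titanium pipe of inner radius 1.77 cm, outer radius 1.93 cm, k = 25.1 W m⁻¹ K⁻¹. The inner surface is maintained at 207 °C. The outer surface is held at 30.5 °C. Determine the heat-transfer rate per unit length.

Q' = 322 kW/m

Q' = 2πk·ΔT/ln(r₂/r₁) = 2π × 25.1 × 176.5 / ln(0.0193/0.0177) = 3.22×10^5 W/m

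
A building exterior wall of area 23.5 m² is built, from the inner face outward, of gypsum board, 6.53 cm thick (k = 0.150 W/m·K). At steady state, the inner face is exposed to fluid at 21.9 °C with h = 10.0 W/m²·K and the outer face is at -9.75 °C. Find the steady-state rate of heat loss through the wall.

Q = 1390 W

Resistance network (inner→outer):
  R_conv,in = 1/(hA) = 1/(10.0·23.5) = 0.004255 K/W
  R_gypsum board = L/(kA) = 0.0653/(0.150·23.5) = 0.01852 K/W
ΣR = 0.004255 + 0.01852 = 0.02277 K/W
Q = ΔT/ΣR = (21.9 °C − -9.75 °C)/0.02277 = 1390 W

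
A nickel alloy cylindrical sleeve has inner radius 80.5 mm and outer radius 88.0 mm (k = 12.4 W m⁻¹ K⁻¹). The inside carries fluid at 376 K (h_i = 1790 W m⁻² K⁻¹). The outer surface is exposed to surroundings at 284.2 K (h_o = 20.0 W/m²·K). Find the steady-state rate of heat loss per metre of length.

Q' = 991 W/m

Treat each layer as a resistance in series:
  R'_conv,in = 1/(2πr h) = 1/(2π·0.0805·1790) = 0.001105 m·K/W
  R'_nickel alloy = ln(0.0880/0.0805)/(2πk) = 0.08908/(2π·12.4) = 0.001143 m·K/W
  R'_conv,out = 1/(2πr h) = 1/(2π·0.0880·20.0) = 0.09043 m·K/W
ΣR = 0.001105 + 0.001143 + 0.09043 = 0.09268 m·K/W
Q' = ΔT/ΣR = (376 K − 284.2 K)/0.09268 = 991 W/m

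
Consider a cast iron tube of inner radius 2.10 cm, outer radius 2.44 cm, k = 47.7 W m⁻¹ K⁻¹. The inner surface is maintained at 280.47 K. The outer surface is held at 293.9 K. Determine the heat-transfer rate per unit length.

Q' = 26.8 kW/m

Q' = 2πk·ΔT/ln(r₂/r₁) = 2π × 47.7 × 13.43 / ln(0.0244/0.0210) = 26800 W/m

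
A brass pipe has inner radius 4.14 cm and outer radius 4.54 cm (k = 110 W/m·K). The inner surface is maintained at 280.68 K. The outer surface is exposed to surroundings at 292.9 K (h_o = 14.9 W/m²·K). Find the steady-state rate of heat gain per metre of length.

Q' = 51.9 W/m

Resistance network (inner→outer):
  R'_brass = ln(0.0454/0.0414)/(2πk) = 0.09223/(2π·110) = 1.334×10^-4 m·K/W
  R'_conv,out = 1/(2πr h) = 1/(2π·0.0454·14.9) = 0.2353 m·K/W
ΣR = 1.334×10^-4 + 0.2353 = 0.2354 m·K/W
Q' = ΔT/ΣR = (280.68 K − 292.9 K)/0.2354 = -51.9 W/m
(Negative Q' ⇒ heat flows inward; heat gain = 51.9 W/m.)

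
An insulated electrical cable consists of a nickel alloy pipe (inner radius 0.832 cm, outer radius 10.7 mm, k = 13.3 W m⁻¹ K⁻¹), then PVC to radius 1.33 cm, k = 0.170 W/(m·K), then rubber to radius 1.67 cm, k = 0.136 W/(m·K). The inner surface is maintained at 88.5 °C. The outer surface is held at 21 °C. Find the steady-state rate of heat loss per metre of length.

Q' = 143 W/m

Series thermal resistances, inner to outer:
  R'_nickel alloy = ln(0.0107/0.00832)/(2πk) = 0.2516/(2π·13.3) = 0.003011 m·K/W
  R'_PVC = ln(0.0133/0.0107)/(2πk) = 0.2175/(2π·0.170) = 0.2036 m·K/W
  R'_rubber = ln(0.0167/0.0133)/(2πk) = 0.2276/(2π·0.136) = 0.2664 m·K/W
ΣR = 0.003011 + 0.2036 + 0.2664 = 0.4730 m·K/W
Q' = ΔT/ΣR = (88.5 °C − 21 °C)/0.4730 = 143 W/m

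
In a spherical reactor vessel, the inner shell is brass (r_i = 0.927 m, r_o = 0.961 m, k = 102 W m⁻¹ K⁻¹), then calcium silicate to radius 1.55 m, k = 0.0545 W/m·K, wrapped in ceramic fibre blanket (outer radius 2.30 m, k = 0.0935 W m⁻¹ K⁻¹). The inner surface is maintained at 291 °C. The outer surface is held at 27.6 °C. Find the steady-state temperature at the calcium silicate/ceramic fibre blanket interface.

T = 89.9 °C

Series thermal resistances, inner to outer:
  R_brass = (1/0.927 − 1/0.961)/(4πk) = 0.03817/(4π·102) = 2.978×10^-5 K/W
  R_calcium silicate = (1/0.961 − 1/1.55)/(4πk) = 0.3954/(4π·0.0545) = 0.5774 K/W
  R_ceramic fibre blanket = (1/1.55 − 1/2.30)/(4πk) = 0.2104/(4π·0.0935) = 0.1791 K/W
ΣR = 2.978×10^-5 + 0.5774 + 0.1791 = 0.7565 K/W
Q = ΔT/ΣR = (291 °C − 27.6 °C)/0.7565 = 348.2 W
From the inner boundary to the calcium silicate/ceramic fibre blanket interface, ΣR_partial = 0.5774 K/W.
T_interface = T_in − Q·ΣR_partial = 291 °C − (348.2)(0.5774) = 89.9 °C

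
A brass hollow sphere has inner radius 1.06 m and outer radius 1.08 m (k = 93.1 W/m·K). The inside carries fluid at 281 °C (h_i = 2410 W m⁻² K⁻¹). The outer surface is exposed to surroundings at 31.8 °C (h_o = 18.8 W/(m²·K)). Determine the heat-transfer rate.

Series thermal resistances, inner to outer:
  R_conv,in = 1/(4πr²h) = 1/(4π·1.06²·2410) = 2.939×10^-5 K/W
  R_brass = (1/1.06 − 1/1.08)/(4πk) = 0.01747/(4π·93.1) = 1.493×10^-5 K/W
  R_conv,out = 1/(4πr²h) = 1/(4π·1.08²·18.8) = 0.003629 K/W
ΣR = 2.939×10^-5 + 1.493×10^-5 + 0.003629 = 0.003673 K/W
Q = ΔT/ΣR = (281 °C − 31.8 °C)/0.003673 = 67800 W

Q = 67.8 kW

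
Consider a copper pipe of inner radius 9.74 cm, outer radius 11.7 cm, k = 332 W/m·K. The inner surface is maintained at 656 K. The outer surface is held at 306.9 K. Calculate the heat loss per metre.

Q' = 3970 kW/m

Q' = 2πk·ΔT/ln(r₂/r₁) = 2π × 332 × 349.1 / ln(0.117/0.0974) = 3.97×10^6 W/m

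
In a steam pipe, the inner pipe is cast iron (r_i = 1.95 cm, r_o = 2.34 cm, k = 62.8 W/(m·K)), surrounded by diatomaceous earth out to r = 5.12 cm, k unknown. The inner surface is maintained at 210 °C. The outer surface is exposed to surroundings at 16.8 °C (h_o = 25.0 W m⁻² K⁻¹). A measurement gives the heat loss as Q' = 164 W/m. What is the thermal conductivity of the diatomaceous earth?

ΣR = ΔT/Q' = |210 − 16.8|/164 = 1.178 m·K/W
Known resistances:
  R'_cast iron = ln(0.0234/0.0195)/(2πk) = 0.1823/(2π·62.8) = 4.621×10^-4 m·K/W
  R'_conv,out = 1/(2πr h) = 1/(2π·0.0512·25.0) = 0.1243 m·K/W
R_diatomaceous earth = ΣR − ΣR_known = 1.178 − 0.1248 = 1.053 m·K/W
ln(r₂/r₁)/(2πk) = 1.053 ⇒ k = 0.7830/(2π·1.053) = 0.118 W/m·K

k = 0.118 W/m·K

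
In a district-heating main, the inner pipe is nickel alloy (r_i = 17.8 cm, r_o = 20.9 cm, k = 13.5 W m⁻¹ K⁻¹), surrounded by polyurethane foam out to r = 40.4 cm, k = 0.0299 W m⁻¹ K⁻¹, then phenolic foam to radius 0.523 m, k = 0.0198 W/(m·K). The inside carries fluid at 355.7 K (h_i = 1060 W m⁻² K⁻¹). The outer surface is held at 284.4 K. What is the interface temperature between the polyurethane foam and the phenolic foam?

Treat each layer as a resistance in series:
  R'_conv,in = 1/(2πr h) = 1/(2π·0.178·1060) = 8.435×10^-4 m·K/W
  R'_nickel alloy = ln(0.209/0.178)/(2πk) = 0.1606/(2π·13.5) = 0.001893 m·K/W
  R'_polyurethane foam = ln(0.404/0.209)/(2πk) = 0.6591/(2π·0.0299) = 3.508 m·K/W
  R'_phenolic foam = ln(0.523/0.404)/(2πk) = 0.2582/(2π·0.0198) = 2.075 m·K/W
ΣR = 8.435×10^-4 + 0.001893 + 3.508 + 2.075 = 5.586 m·K/W
Q' = ΔT/ΣR = (355.7 K − 284.4 K)/5.586 = 12.76 W/m
From the inner boundary to the polyurethane foam/phenolic foam interface, ΣR_partial = 3.511 m·K/W.
T_interface = T_in − Q'·ΣR_partial = 355.7 K − (12.76)(3.511) = 310.9 K

T = 310.9 K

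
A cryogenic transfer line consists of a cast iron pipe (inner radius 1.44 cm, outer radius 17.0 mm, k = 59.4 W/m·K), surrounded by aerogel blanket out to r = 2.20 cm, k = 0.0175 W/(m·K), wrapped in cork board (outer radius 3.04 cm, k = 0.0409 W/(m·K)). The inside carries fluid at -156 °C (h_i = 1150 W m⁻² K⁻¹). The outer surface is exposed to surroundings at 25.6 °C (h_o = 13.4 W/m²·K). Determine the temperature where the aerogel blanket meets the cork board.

Treat each layer as a resistance in series:
  R'_conv,in = 1/(2πr h) = 1/(2π·0.0144·1150) = 0.009611 m·K/W
  R'_cast iron = ln(0.0170/0.0144)/(2πk) = 0.1660/(2π·59.4) = 4.447×10^-4 m·K/W
  R'_aerogel blanket = ln(0.0220/0.0170)/(2πk) = 0.2578/(2π·0.0175) = 2.345 m·K/W
  R'_cork board = ln(0.0304/0.0220)/(2πk) = 0.3234/(2π·0.0409) = 1.258 m·K/W
  R'_conv,out = 1/(2πr h) = 1/(2π·0.0304·13.4) = 0.3907 m·K/W
ΣR = 0.009611 + 4.447×10^-4 + 2.345 + 1.258 + 0.3907 = 4.004 m·K/W
Q' = ΔT/ΣR = (-156 °C − 25.6 °C)/4.004 = -45.35 W/m
From the inner boundary to the aerogel blanket/cork board interface, ΣR_partial = 2.355 m·K/W.
T_interface = T_in − Q'·ΣR_partial = -156 °C − (-45.35)(2.355) = -49.2 °C

T = -49.2 °C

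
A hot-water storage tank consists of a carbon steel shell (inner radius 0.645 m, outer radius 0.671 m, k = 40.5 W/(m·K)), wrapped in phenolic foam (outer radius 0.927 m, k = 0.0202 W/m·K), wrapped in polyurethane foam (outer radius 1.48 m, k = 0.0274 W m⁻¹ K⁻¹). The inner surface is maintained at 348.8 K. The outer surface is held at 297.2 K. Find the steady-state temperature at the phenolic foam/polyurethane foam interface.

T = 318.8 K

Resistance network (inner→outer):
  R_carbon steel = (1/0.645 − 1/0.671)/(4πk) = 0.06007/(4π·40.5) = 1.180×10^-4 K/W
  R_phenolic foam = (1/0.671 − 1/0.927)/(4πk) = 0.4116/(4π·0.0202) = 1.621 K/W
  R_polyurethane foam = (1/0.927 − 1/1.48)/(4πk) = 0.4031/(4π·0.0274) = 1.171 K/W
ΣR = 1.180×10^-4 + 1.621 + 1.171 = 2.792 K/W
Q = ΔT/ΣR = (348.8 K − 297.2 K)/2.792 = 18.48 W
From the inner boundary to the phenolic foam/polyurethane foam interface, ΣR_partial = 1.621 K/W.
T_interface = T_in − Q·ΣR_partial = 348.8 K − (18.48)(1.621) = 318.8 K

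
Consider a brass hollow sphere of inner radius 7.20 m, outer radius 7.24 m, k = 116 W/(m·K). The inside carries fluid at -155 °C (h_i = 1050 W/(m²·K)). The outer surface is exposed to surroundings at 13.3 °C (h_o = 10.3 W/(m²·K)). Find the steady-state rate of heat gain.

Treat each layer as a resistance in series:
  R_conv,in = 1/(4πr²h) = 1/(4π·7.20²·1050) = 1.462×10^-6 K/W
  R_brass = (1/7.20 − 1/7.24)/(4πk) = 7.673×10^-4/(4π·116) = 5.264×10^-7 K/W
  R_conv,out = 1/(4πr²h) = 1/(4π·7.24²·10.3) = 1.474×10^-4 K/W
ΣR = 1.462×10^-6 + 5.264×10^-7 + 1.474×10^-4 = 1.494×10^-4 K/W
Q = ΔT/ΣR = (-155 °C − 13.3 °C)/1.494×10^-4 = -1.13×10^6 W
(Negative Q ⇒ heat flows inward; heat gain = 1.13×10^6 W.)

Q = 1.13×10^6 W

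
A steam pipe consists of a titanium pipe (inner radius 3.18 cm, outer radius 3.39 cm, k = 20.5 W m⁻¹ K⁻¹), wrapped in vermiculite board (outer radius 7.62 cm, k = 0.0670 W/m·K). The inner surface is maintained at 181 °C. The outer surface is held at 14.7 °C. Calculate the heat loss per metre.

Q' = 86.4 W/m

Series thermal resistances, inner to outer:
  R'_titanium = ln(0.0339/0.0318)/(2πk) = 0.06395/(2π·20.5) = 4.965×10^-4 m·K/W
  R'_vermiculite board = ln(0.0762/0.0339)/(2πk) = 0.8099/(2π·0.0670) = 1.924 m·K/W
ΣR = 4.965×10^-4 + 1.924 = 1.924 m·K/W
Q' = ΔT/ΣR = (181 °C − 14.7 °C)/1.924 = 86.4 W/m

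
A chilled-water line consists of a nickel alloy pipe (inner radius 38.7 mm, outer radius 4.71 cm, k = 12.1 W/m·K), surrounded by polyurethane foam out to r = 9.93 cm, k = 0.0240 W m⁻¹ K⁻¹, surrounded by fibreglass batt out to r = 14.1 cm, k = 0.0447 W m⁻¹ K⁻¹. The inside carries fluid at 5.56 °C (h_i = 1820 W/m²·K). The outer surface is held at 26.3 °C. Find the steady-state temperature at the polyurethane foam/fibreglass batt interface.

Series thermal resistances, inner to outer:
  R'_conv,in = 1/(2πr h) = 1/(2π·0.0387·1820) = 0.002260 m·K/W
  R'_nickel alloy = ln(0.0471/0.0387)/(2πk) = 0.1964/(2π·12.1) = 0.002584 m·K/W
  R'_polyurethane foam = ln(0.0993/0.0471)/(2πk) = 0.7459/(2π·0.0240) = 4.946 m·K/W
  R'_fibreglass batt = ln(0.141/0.0993)/(2πk) = 0.3506/(2π·0.0447) = 1.248 m·K/W
ΣR = 0.002260 + 0.002584 + 4.946 + 1.248 = 6.199 m·K/W
Q' = ΔT/ΣR = (5.56 °C − 26.3 °C)/6.199 = -3.346 W/m
From the inner boundary to the polyurethane foam/fibreglass batt interface, ΣR_partial = 4.951 m·K/W.
T_interface = T_in − Q'·ΣR_partial = 5.56 °C − (-3.346)(4.951) = 22.1 °C

T = 22.1 °C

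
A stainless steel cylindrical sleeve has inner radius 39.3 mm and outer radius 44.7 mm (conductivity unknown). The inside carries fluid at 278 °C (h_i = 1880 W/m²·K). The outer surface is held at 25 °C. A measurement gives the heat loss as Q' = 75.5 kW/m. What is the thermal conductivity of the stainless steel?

ΣR = ΔT/Q' = |278 − 25|/75500 = 0.003351 m·K/W
Known resistances:
  R'_conv,in = 1/(2πr h) = 1/(2π·0.0393·1880) = 0.002154 m·K/W
R_stainless steel = ΣR − ΣR_known = 0.003351 − 0.002154 = 0.001197 m·K/W
ln(r₂/r₁)/(2πk) = 0.001197 ⇒ k = 0.1287/(2π·0.001197) = 17.1 W/m·K

k = 17.1 W/m·K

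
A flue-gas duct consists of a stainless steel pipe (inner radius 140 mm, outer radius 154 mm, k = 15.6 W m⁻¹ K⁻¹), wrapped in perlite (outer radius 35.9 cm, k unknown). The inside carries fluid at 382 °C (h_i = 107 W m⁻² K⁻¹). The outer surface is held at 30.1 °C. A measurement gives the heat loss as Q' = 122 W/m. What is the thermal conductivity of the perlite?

k = 0.0469 W/m·K

ΣR = ΔT/Q' = |382 − 30.1|/122 = 2.884 m·K/W
Known resistances:
  R'_conv,in = 1/(2πr h) = 1/(2π·0.140·107) = 0.01062 m·K/W
  R'_stainless steel = ln(0.154/0.140)/(2πk) = 0.09531/(2π·15.6) = 9.724×10^-4 m·K/W
R_perlite = ΣR − ΣR_known = 2.884 − 0.01159 = 2.872 m·K/W
ln(r₂/r₁)/(2πk) = 2.872 ⇒ k = 0.8464/(2π·2.872) = 0.0469 W/m·K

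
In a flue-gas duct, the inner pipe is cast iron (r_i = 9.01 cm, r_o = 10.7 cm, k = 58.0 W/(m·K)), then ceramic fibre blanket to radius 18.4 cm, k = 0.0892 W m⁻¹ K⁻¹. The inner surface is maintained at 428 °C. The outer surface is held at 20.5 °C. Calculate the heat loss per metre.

Q' = 421 W/m

Series thermal resistances, inner to outer:
  R'_cast iron = ln(0.107/0.0901)/(2πk) = 0.1719/(2π·58.0) = 4.717×10^-4 m·K/W
  R'_ceramic fibre blanket = ln(0.184/0.107)/(2πk) = 0.5421/(2π·0.0892) = 0.9673 m·K/W
ΣR = 4.717×10^-4 + 0.9673 = 0.9678 m·K/W
Q' = ΔT/ΣR = (428 °C − 20.5 °C)/0.9678 = 421 W/m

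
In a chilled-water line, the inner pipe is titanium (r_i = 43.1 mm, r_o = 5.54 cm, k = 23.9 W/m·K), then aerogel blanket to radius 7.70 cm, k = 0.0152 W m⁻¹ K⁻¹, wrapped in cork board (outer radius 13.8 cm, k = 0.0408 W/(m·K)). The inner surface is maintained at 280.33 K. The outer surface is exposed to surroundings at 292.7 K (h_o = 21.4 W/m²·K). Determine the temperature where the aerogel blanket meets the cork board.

T = 287.7 K

Series thermal resistances, inner to outer:
  R'_titanium = ln(0.0554/0.0431)/(2πk) = 0.2511/(2π·23.9) = 0.001672 m·K/W
  R'_aerogel blanket = ln(0.0770/0.0554)/(2πk) = 0.3292/(2π·0.0152) = 3.447 m·K/W
  R'_cork board = ln(0.138/0.0770)/(2πk) = 0.5834/(2π·0.0408) = 2.276 m·K/W
  R'_conv,out = 1/(2πr h) = 1/(2π·0.138·21.4) = 0.05389 m·K/W
ΣR = 0.001672 + 3.447 + 2.276 + 0.05389 = 5.779 m·K/W
Q' = ΔT/ΣR = (280.33 K − 292.7 K)/5.779 = -2.141 W/m
From the inner boundary to the aerogel blanket/cork board interface, ΣR_partial = 3.449 m·K/W.
T_interface = T_in − Q'·ΣR_partial = 280.33 K − (-2.141)(3.449) = 287.7 K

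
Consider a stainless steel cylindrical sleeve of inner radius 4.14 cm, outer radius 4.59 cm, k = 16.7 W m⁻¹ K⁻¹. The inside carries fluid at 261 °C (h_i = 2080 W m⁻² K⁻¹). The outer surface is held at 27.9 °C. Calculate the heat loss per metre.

Q' = 82.3 kW/m

Resistance network (inner→outer):
  R'_conv,in = 1/(2πr h) = 1/(2π·0.0414·2080) = 0.001848 m·K/W
  R'_stainless steel = ln(0.0459/0.0414)/(2πk) = 0.1032/(2π·16.7) = 9.834×10^-4 m·K/W
ΣR = 0.001848 + 9.834×10^-4 = 0.002831 m·K/W
Q' = ΔT/ΣR = (261 °C − 27.9 °C)/0.002831 = 82300 W/m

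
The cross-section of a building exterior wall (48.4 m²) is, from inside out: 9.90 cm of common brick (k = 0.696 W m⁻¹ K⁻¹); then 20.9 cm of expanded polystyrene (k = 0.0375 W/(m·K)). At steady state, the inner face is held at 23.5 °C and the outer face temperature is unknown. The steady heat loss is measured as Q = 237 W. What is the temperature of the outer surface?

Series resistances:
  R_common brick = L/(kA) = 0.0990/(0.696·48.4) = 0.002939 K/W
  R_expanded polystyrene = L/(kA) = 0.209/(0.0375·48.4) = 0.1152 K/W
ΣR = 0.1181 K/W
ΔT = Q·ΣR = 237 × 0.1181 = 27.99 K
Heat flows outward, so T_out = T_in − ΔT = 23.5 − 27.99 = -4.49 °C

T_out = -4.49 °C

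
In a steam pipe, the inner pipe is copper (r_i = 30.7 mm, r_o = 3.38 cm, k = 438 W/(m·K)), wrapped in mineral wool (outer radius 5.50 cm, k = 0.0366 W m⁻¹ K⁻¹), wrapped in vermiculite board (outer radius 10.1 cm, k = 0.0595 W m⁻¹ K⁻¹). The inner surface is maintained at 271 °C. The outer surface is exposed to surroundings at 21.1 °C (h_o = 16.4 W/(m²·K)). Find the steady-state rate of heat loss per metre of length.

Resistance network (inner→outer):
  R'_copper = ln(0.0338/0.0307)/(2πk) = 0.09620/(2π·438) = 3.496×10^-5 m·K/W
  R'_mineral wool = ln(0.0550/0.0338)/(2πk) = 0.4869/(2π·0.0366) = 2.117 m·K/W
  R'_vermiculite board = ln(0.101/0.0550)/(2πk) = 0.6078/(2π·0.0595) = 1.626 m·K/W
  R'_conv,out = 1/(2πr h) = 1/(2π·0.101·16.4) = 0.09608 m·K/W
ΣR = 3.496×10^-5 + 2.117 + 1.626 + 0.09608 = 3.839 m·K/W
Q' = ΔT/ΣR = (271 °C − 21.1 °C)/3.839 = 65.1 W/m

Q' = 65.1 W/m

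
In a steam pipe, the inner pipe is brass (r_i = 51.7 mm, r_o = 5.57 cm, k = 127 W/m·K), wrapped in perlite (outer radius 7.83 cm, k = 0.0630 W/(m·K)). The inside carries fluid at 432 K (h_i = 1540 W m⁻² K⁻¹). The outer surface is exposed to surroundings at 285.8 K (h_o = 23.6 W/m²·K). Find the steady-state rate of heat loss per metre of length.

Treat each layer as a resistance in series:
  R'_conv,in = 1/(2πr h) = 1/(2π·0.0517·1540) = 0.001999 m·K/W
  R'_brass = ln(0.0557/0.0517)/(2πk) = 0.07452/(2π·127) = 9.339×10^-5 m·K/W
  R'_perlite = ln(0.0783/0.0557)/(2πk) = 0.3406/(2π·0.0630) = 0.8604 m·K/W
  R'_conv,out = 1/(2πr h) = 1/(2π·0.0783·23.6) = 0.08613 m·K/W
ΣR = 0.001999 + 9.339×10^-5 + 0.8604 + 0.08613 = 0.9486 m·K/W
Q' = ΔT/ΣR = (432 K − 285.8 K)/0.9486 = 154 W/m

Q' = 154 W/m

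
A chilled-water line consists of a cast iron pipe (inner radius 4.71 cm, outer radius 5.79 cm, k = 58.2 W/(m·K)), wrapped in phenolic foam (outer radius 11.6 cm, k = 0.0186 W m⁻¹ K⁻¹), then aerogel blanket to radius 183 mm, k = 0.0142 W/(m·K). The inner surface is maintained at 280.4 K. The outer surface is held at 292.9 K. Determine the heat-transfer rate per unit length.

Q' = 1.13 W/m

Treat each layer as a resistance in series:
  R'_cast iron = ln(0.0579/0.0471)/(2πk) = 0.2064/(2π·58.2) = 5.645×10^-4 m·K/W
  R'_phenolic foam = ln(0.116/0.0579)/(2πk) = 0.6949/(2π·0.0186) = 5.946 m·K/W
  R'_aerogel blanket = ln(0.183/0.116)/(2πk) = 0.4559/(2π·0.0142) = 5.110 m·K/W
ΣR = 5.645×10^-4 + 5.946 + 5.110 = 11.06 m·K/W
Q' = ΔT/ΣR = (280.4 K − 292.9 K)/11.06 = -1.13 W/m
(Negative Q' ⇒ heat flows inward; heat gain = 1.13 W/m.)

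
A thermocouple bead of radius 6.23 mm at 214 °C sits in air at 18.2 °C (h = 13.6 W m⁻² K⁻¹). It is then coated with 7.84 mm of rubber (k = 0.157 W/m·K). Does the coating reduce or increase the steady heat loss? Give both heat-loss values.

increases: 1.30 → 2.61 W

Critical radius for a sphere: r_cr = 2k/h = 0.0231 m = 2.31 cm.
Outer radius after coating: r₂ = 0.00623 + 0.00784 = 0.01407 m.
Since r₁ < r_cr and r₂ ≤ r_cr, the coating moves toward the maximum at r_cr — heat loss rises.
Bare: R = 1/(4πr₁²h) = 150.8 K/W; Q = 195.8/150.8 = 1.30 W.
Coated: R = R_cond + R_conv = 74.89 K/W; Q = 195.8/74.89 = 2.61 W.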